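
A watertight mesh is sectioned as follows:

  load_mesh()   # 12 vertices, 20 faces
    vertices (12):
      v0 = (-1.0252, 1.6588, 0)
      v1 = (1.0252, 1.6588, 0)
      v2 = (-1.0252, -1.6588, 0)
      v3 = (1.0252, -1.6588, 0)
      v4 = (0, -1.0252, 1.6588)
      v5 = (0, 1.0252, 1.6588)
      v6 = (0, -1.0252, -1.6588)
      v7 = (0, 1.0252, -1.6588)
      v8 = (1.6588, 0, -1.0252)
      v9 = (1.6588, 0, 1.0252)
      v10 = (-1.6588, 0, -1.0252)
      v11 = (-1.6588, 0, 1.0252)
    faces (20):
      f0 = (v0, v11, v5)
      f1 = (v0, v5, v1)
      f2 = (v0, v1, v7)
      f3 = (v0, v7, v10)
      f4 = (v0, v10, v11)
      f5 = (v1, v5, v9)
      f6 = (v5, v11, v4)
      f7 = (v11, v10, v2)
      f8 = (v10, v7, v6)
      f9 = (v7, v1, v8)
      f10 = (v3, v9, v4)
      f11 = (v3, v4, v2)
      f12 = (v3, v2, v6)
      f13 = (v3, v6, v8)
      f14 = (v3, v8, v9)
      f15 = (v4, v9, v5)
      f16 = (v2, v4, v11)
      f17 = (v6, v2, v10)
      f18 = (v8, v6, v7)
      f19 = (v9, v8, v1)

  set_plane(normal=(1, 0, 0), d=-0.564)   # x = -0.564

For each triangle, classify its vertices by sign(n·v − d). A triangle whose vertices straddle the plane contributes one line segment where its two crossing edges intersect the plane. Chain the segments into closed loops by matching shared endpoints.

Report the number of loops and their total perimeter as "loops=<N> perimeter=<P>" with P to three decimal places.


Straddling triangles (10 of 20):
  (v0,v11,v5) [--+] → (-0.564, 0.676627, 1.44337)–(-0.564, 1.37377, 0.746233)  len=0.9859
  (v0,v5,v1) [-++] → (-0.564, 1.37377, 0.746233)–(-0.564, 1.6588, 0)  len=0.7988
  (v0,v1,v7) [-++] → (-0.564, 1.6588, 0)–(-0.564, 1.37377, -0.746233)  len=0.7988
  (v0,v7,v10) [-+-] → (-0.564, 1.37377, -0.746233)–(-0.564, 0.676627, -1.44337)  len=0.9859
  (v5,v11,v4) [+-+] → (-0.564, 0.676627, 1.44337)–(-0.564, -0.676627, 1.44337)  len=1.3533
  (v10,v7,v6) [-++] → (-0.564, 0.676627, -1.44337)–(-0.564, -0.676627, -1.44337)  len=1.3533
  (v3,v4,v2) [++-] → (-0.564, -1.37377, 0.746233)–(-0.564, -1.6588, 0)  len=0.7988
  (v3,v2,v6) [+-+] → (-0.564, -1.6588, 0)–(-0.564, -1.37377, -0.746233)  len=0.7988
  (v2,v4,v11) [-+-] → (-0.564, -1.37377, 0.746233)–(-0.564, -0.676627, 1.44337)  len=0.9859
  (v6,v2,v10) [+--] → (-0.564, -1.37377, -0.746233)–(-0.564, -0.676627, -1.44337)  len=0.9859

Chained into 1 loop(s):
  loop 1: 10 segments, perimeter = 9.8454
Total perimeter = 9.845

loops=1 perimeter=9.845


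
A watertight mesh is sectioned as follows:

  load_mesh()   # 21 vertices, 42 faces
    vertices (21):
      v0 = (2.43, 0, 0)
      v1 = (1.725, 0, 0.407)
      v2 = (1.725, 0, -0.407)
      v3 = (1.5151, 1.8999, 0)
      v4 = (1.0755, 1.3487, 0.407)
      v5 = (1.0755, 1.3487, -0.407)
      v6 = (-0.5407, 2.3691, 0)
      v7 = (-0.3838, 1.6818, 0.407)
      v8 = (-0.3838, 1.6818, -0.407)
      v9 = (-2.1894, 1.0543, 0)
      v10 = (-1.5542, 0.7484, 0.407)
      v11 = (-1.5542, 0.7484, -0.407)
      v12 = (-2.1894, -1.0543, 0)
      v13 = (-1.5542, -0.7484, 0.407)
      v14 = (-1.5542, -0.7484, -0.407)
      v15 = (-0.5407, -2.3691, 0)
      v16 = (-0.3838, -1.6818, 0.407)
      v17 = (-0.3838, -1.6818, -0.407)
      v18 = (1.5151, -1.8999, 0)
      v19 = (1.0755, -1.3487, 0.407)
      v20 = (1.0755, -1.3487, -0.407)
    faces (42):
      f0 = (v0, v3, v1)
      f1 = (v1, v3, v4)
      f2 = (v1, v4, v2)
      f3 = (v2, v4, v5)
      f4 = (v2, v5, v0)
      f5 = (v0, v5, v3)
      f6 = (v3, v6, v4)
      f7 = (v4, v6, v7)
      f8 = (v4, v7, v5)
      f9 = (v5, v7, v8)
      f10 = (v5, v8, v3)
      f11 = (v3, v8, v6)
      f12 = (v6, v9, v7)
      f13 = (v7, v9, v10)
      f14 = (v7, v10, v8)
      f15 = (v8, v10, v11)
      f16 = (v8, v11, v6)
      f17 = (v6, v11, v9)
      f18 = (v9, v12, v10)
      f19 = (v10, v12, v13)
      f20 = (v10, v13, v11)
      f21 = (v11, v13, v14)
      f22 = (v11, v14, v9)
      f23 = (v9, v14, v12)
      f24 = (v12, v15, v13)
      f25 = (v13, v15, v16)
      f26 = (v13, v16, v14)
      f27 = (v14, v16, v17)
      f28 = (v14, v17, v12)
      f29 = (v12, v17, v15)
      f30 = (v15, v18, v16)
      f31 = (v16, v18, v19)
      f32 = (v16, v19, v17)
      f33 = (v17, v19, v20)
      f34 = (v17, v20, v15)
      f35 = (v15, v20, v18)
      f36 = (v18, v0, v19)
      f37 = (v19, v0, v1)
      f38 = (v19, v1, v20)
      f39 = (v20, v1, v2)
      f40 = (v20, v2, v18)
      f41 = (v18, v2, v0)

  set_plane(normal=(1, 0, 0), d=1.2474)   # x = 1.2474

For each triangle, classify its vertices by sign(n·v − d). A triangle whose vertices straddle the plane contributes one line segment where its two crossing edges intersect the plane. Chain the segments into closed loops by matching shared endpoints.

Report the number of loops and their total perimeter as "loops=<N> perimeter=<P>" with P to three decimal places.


Straddling triangles (16 of 42):
  (v1,v3,v4) [++-] → (1.2474, 1.56424, 0.247848)–(1.2474, 0.991746, 0.407)  len=0.5942
  (v1,v4,v2) [+-+] → (1.2474, 0.991746, 0.407)–(1.2474, 0.991746, 0.191563)  len=0.2154
  (v2,v4,v5) [+--] → (1.2474, 0.991746, 0.191563)–(1.2474, 0.991746, -0.407)  len=0.5986
  (v2,v5,v0) [+-+] → (1.2474, 0.991746, -0.407)–(1.2474, 1.17754, -0.355348)  len=0.1928
  (v0,v5,v3) [+-+] → (1.2474, 1.17754, -0.355348)–(1.2474, 1.56424, -0.247848)  len=0.4014
  (v3,v6,v4) [+--] → (1.2474, 1.961, 0)–(1.2474, 1.56424, 0.247848)  len=0.4678
  (v5,v8,v3) [--+] → (1.2474, 1.86915, -0.0573774)–(1.2474, 1.56424, -0.247848)  len=0.3595
  (v3,v8,v6) [+--] → (1.2474, 1.86915, -0.0573774)–(1.2474, 1.961, 0)  len=0.1083
  (v15,v18,v16) [-+-] → (1.2474, -1.961, 0)–(1.2474, -1.86915, 0.0573774)  len=0.1083
  (v16,v18,v19) [-+-] → (1.2474, -1.86915, 0.0573774)–(1.2474, -1.56424, 0.247848)  len=0.3595
  (v15,v20,v18) [--+] → (1.2474, -1.56424, -0.247848)–(1.2474, -1.961, 0)  len=0.4678
  (v18,v0,v19) [++-] → (1.2474, -1.17754, 0.355348)–(1.2474, -1.56424, 0.247848)  len=0.4014
  (v19,v0,v1) [-++] → (1.2474, -1.17754, 0.355348)–(1.2474, -0.991746, 0.407)  len=0.1928
  (v19,v1,v20) [-+-] → (1.2474, -0.991746, 0.407)–(1.2474, -0.991746, -0.191563)  len=0.5986
  (v20,v1,v2) [-++] → (1.2474, -0.991746, -0.191563)–(1.2474, -0.991746, -0.407)  len=0.2154
  (v20,v2,v18) [-++] → (1.2474, -0.991746, -0.407)–(1.2474, -1.56424, -0.247848)  len=0.5942

Chained into 2 loop(s):
  loop 1: 8 segments, perimeter = 2.9380
  loop 2: 8 segments, perimeter = 2.9380
Total perimeter = 5.876

loops=2 perimeter=5.876


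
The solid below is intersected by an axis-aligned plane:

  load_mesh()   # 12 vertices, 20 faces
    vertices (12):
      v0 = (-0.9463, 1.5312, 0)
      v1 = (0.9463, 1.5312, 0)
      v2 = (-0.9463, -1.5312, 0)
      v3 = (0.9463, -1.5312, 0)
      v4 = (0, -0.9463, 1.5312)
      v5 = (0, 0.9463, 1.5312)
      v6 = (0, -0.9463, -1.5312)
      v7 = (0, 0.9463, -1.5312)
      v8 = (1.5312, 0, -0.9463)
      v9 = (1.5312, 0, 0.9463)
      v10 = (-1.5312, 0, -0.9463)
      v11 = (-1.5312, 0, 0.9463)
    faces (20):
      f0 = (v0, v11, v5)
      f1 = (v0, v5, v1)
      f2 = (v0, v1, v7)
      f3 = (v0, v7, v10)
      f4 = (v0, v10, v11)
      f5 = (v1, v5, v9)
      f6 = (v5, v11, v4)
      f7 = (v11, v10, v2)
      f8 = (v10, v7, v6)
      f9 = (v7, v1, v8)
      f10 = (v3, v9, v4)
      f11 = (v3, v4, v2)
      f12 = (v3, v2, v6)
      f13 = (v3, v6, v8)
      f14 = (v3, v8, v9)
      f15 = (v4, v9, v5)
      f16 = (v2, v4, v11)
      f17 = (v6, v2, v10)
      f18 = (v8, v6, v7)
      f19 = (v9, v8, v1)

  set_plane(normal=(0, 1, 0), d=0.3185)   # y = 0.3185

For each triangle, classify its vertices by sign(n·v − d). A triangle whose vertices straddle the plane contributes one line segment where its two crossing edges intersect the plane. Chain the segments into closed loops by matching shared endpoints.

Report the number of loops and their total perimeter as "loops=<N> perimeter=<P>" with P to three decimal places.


loops=1 perimeter=9.575

Straddling triangles (10 of 20):
  (v0,v11,v5) [+-+] → (-1.40954, 0.3185, 0.749463)–(-1.01584, 0.3185, 1.14316)  len=0.5568
  (v0,v7,v10) [++-] → (-1.01584, 0.3185, -1.14316)–(-1.40954, 0.3185, -0.749463)  len=0.5568
  (v0,v10,v11) [+--] → (-1.40954, 0.3185, -0.749463)–(-1.40954, 0.3185, 0.749463)  len=1.4989
  (v1,v5,v9) [++-] → (1.01584, 0.3185, 1.14316)–(1.40954, 0.3185, 0.749463)  len=0.5568
  (v5,v11,v4) [+--] → (-1.01584, 0.3185, 1.14316)–(0, 0.3185, 1.5312)  len=1.0874
  (v10,v7,v6) [-+-] → (-1.01584, 0.3185, -1.14316)–(0, 0.3185, -1.5312)  len=1.0874
  (v7,v1,v8) [++-] → (1.40954, 0.3185, -0.749463)–(1.01584, 0.3185, -1.14316)  len=0.5568
  (v4,v9,v5) [--+] → (1.01584, 0.3185, 1.14316)–(0, 0.3185, 1.5312)  len=1.0874
  (v8,v6,v7) [--+] → (0, 0.3185, -1.5312)–(1.01584, 0.3185, -1.14316)  len=1.0874
  (v9,v8,v1) [--+] → (1.40954, 0.3185, -0.749463)–(1.40954, 0.3185, 0.749463)  len=1.4989

Chained into 1 loop(s):
  loop 1: 10 segments, perimeter = 9.5747
Total perimeter = 9.575


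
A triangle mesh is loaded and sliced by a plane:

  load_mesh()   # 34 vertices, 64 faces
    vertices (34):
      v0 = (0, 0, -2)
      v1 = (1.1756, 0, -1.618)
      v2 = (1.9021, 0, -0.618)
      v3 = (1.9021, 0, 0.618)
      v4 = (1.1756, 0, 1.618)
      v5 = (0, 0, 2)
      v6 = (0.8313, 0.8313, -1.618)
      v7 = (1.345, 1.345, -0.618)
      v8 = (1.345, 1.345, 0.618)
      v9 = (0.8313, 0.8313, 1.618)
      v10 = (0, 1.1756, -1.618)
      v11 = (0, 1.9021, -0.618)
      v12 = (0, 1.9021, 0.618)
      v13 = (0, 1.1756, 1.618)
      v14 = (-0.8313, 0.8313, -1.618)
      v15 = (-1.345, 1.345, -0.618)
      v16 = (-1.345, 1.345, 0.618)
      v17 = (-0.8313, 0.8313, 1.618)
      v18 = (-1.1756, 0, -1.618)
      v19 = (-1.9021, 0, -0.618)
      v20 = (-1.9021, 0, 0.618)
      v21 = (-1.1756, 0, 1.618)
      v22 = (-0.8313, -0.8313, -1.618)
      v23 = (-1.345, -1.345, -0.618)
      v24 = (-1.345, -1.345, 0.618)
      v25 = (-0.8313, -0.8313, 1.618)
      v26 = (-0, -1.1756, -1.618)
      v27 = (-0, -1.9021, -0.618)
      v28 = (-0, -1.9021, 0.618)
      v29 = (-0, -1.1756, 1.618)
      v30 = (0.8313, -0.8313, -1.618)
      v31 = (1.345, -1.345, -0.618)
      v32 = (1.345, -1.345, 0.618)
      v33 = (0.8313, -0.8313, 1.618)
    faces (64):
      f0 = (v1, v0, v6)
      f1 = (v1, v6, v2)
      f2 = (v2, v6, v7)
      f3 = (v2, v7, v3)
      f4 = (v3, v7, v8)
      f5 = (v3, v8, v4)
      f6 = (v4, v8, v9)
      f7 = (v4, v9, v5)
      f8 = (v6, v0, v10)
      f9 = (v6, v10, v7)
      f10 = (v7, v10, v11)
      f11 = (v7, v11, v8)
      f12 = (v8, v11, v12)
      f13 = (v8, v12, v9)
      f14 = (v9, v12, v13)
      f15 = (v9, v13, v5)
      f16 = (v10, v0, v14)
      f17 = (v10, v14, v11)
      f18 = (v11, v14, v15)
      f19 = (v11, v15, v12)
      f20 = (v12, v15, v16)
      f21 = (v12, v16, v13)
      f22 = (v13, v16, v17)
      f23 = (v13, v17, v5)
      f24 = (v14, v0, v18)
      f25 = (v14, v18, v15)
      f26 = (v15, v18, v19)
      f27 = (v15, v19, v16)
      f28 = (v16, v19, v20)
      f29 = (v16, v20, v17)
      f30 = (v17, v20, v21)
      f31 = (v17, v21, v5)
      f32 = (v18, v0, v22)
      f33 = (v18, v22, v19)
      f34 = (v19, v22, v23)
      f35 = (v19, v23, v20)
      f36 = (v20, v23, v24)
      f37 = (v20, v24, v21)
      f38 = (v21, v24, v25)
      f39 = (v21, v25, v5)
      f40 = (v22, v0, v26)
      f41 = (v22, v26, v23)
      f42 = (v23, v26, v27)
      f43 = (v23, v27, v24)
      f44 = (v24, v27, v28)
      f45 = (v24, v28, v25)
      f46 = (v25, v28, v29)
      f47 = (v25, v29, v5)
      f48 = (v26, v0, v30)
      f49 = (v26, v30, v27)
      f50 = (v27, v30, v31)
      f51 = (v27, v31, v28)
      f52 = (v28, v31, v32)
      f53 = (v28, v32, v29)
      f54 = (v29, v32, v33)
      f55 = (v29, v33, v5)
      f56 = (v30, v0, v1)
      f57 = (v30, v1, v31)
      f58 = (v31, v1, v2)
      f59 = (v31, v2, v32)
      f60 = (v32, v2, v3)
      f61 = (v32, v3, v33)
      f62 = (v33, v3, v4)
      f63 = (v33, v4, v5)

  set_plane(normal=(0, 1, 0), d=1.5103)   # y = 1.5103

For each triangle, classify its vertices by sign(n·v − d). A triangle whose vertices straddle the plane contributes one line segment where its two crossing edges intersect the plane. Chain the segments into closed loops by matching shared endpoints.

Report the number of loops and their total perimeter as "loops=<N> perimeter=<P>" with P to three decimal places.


loops=1 perimeter=6.827

Straddling triangles (10 of 64):
  (v7,v10,v11) [--+] → (0, 1.5103, -1.1573)–(0.945918, 1.5103, -0.618)  len=1.0889
  (v7,v11,v8) [-+-] → (0.945918, 1.5103, -0.618)–(0.945918, 1.5103, 0.25126)  len=0.8693
  (v8,v11,v12) [-++] → (0.945918, 1.5103, 0.25126)–(0.945918, 1.5103, 0.618)  len=0.3667
  (v8,v12,v9) [-+-] → (0.945918, 1.5103, 0.618)–(0.304168, 1.5103, 0.983895)  len=0.7387
  (v9,v12,v13) [-+-] → (0.304168, 1.5103, 0.983895)–(0, 1.5103, 1.1573)  len=0.3501
  (v10,v14,v11) [--+] → (-0.304168, 1.5103, -0.983895)–(0, 1.5103, -1.1573)  len=0.3501
  (v11,v14,v15) [+--] → (-0.304168, 1.5103, -0.983895)–(-0.945918, 1.5103, -0.618)  len=0.7387
  (v11,v15,v12) [+-+] → (-0.945918, 1.5103, -0.618)–(-0.945918, 1.5103, -0.25126)  len=0.3667
  (v12,v15,v16) [+--] → (-0.945918, 1.5103, -0.25126)–(-0.945918, 1.5103, 0.618)  len=0.8693
  (v12,v16,v13) [+--] → (-0.945918, 1.5103, 0.618)–(0, 1.5103, 1.1573)  len=1.0889

Chained into 1 loop(s):
  loop 1: 10 segments, perimeter = 6.8274
Total perimeter = 6.827


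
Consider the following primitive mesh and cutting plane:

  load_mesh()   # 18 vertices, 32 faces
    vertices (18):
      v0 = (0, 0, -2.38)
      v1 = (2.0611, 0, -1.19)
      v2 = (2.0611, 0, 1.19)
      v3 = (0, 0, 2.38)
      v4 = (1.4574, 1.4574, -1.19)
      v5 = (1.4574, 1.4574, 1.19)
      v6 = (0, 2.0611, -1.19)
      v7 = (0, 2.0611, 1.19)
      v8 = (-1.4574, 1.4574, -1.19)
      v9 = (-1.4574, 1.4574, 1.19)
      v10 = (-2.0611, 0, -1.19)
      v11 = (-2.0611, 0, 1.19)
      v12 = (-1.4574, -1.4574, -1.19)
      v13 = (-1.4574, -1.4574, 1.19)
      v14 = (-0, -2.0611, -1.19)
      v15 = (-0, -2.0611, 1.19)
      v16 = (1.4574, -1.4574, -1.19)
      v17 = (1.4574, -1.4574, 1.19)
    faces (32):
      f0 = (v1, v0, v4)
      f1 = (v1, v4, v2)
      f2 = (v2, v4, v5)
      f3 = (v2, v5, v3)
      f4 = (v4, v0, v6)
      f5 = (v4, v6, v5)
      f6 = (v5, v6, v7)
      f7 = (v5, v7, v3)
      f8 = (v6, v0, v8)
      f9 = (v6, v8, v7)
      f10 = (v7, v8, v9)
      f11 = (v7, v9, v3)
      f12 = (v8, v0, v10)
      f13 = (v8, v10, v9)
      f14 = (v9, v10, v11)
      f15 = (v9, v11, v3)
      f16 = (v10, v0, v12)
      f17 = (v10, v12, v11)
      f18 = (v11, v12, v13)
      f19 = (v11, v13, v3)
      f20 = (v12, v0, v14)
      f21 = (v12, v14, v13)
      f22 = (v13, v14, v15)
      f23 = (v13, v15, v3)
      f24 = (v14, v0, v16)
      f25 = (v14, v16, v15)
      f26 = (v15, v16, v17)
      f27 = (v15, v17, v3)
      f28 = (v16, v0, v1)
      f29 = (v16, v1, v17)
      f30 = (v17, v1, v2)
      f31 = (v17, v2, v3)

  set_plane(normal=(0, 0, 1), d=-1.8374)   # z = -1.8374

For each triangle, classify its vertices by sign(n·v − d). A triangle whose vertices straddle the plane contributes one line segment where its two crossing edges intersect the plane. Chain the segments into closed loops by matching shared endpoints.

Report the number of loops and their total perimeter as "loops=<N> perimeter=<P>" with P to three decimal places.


loops=1 perimeter=5.754

Straddling triangles (8 of 32):
  (v1,v0,v4) [+-+] → (0.939792, 0, -1.8374)–(0.664525, 0.664525, -1.8374)  len=0.7193
  (v4,v0,v6) [+-+] → (0.664525, 0.664525, -1.8374)–(0, 0.939792, -1.8374)  len=0.7193
  (v6,v0,v8) [+-+] → (0, 0.939792, -1.8374)–(-0.664525, 0.664525, -1.8374)  len=0.7193
  (v8,v0,v10) [+-+] → (-0.664525, 0.664525, -1.8374)–(-0.939792, 0, -1.8374)  len=0.7193
  (v10,v0,v12) [+-+] → (-0.939792, 0, -1.8374)–(-0.664525, -0.664525, -1.8374)  len=0.7193
  (v12,v0,v14) [+-+] → (-0.664525, -0.664525, -1.8374)–(0, -0.939792, -1.8374)  len=0.7193
  (v14,v0,v16) [+-+] → (0, -0.939792, -1.8374)–(0.664525, -0.664525, -1.8374)  len=0.7193
  (v16,v0,v1) [+-+] → (0.664525, -0.664525, -1.8374)–(0.939792, 0, -1.8374)  len=0.7193

Chained into 1 loop(s):
  loop 1: 8 segments, perimeter = 5.7543
Total perimeter = 5.754


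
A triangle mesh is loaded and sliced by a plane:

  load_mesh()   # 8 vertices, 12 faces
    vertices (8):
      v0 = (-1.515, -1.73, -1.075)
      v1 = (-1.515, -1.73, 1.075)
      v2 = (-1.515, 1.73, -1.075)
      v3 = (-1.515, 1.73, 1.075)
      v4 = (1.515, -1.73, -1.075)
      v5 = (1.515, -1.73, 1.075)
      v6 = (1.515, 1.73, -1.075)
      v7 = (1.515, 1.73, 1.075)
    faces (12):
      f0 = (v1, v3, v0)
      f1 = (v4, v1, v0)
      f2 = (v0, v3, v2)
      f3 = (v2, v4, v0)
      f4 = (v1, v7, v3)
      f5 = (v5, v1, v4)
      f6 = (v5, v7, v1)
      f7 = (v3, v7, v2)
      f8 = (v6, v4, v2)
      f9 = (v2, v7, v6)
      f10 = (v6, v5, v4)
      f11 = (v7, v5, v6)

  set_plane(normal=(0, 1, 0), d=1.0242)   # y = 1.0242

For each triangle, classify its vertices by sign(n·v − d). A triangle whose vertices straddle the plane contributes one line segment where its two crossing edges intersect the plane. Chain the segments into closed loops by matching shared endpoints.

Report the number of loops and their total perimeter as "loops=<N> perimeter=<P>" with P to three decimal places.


Straddling triangles (8 of 12):
  (v1,v3,v0) [-+-] → (-1.515, 1.0242, 1.075)–(-1.515, 1.0242, 0.636425)  len=0.4386
  (v0,v3,v2) [-++] → (-1.515, 1.0242, 0.636425)–(-1.515, 1.0242, -1.075)  len=1.7114
  (v2,v4,v0) [+--] → (-0.896915, 1.0242, -1.075)–(-1.515, 1.0242, -1.075)  len=0.6181
  (v1,v7,v3) [-++] → (0.896915, 1.0242, 1.075)–(-1.515, 1.0242, 1.075)  len=2.4119
  (v5,v7,v1) [-+-] → (1.515, 1.0242, 1.075)–(0.896915, 1.0242, 1.075)  len=0.6181
  (v6,v4,v2) [+-+] → (1.515, 1.0242, -1.075)–(-0.896915, 1.0242, -1.075)  len=2.4119
  (v6,v5,v4) [+--] → (1.515, 1.0242, -0.636425)–(1.515, 1.0242, -1.075)  len=0.4386
  (v7,v5,v6) [+-+] → (1.515, 1.0242, 1.075)–(1.515, 1.0242, -0.636425)  len=1.7114

Chained into 1 loop(s):
  loop 1: 8 segments, perimeter = 10.3600
Total perimeter = 10.360

loops=1 perimeter=10.360


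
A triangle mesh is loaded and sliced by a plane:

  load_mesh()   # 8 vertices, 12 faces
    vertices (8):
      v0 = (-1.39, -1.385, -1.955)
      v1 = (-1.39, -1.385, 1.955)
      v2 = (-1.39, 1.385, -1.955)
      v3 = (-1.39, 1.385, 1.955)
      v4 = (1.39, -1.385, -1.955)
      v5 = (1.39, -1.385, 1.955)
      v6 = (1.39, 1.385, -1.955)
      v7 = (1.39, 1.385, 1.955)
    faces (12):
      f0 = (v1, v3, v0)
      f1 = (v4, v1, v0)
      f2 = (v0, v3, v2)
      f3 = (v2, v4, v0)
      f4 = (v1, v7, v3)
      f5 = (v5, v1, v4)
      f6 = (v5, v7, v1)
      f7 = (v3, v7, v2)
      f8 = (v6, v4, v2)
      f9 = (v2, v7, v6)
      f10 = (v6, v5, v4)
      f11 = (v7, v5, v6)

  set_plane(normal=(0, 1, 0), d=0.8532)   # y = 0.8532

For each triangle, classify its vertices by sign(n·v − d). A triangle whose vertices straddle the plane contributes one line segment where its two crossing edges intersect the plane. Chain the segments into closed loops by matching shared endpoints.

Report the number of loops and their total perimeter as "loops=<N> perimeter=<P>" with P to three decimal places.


loops=1 perimeter=13.380

Straddling triangles (8 of 12):
  (v1,v3,v0) [-+-] → (-1.39, 0.8532, 1.955)–(-1.39, 0.8532, 1.20434)  len=0.7507
  (v0,v3,v2) [-++] → (-1.39, 0.8532, 1.20434)–(-1.39, 0.8532, -1.955)  len=3.1593
  (v2,v4,v0) [+--] → (-0.85628, 0.8532, -1.955)–(-1.39, 0.8532, -1.955)  len=0.5337
  (v1,v7,v3) [-++] → (0.85628, 0.8532, 1.955)–(-1.39, 0.8532, 1.955)  len=2.2463
  (v5,v7,v1) [-+-] → (1.39, 0.8532, 1.955)–(0.85628, 0.8532, 1.955)  len=0.5337
  (v6,v4,v2) [+-+] → (1.39, 0.8532, -1.955)–(-0.85628, 0.8532, -1.955)  len=2.2463
  (v6,v5,v4) [+--] → (1.39, 0.8532, -1.20434)–(1.39, 0.8532, -1.955)  len=0.7507
  (v7,v5,v6) [+-+] → (1.39, 0.8532, 1.955)–(1.39, 0.8532, -1.20434)  len=3.1593

Chained into 1 loop(s):
  loop 1: 8 segments, perimeter = 13.3800
Total perimeter = 13.380


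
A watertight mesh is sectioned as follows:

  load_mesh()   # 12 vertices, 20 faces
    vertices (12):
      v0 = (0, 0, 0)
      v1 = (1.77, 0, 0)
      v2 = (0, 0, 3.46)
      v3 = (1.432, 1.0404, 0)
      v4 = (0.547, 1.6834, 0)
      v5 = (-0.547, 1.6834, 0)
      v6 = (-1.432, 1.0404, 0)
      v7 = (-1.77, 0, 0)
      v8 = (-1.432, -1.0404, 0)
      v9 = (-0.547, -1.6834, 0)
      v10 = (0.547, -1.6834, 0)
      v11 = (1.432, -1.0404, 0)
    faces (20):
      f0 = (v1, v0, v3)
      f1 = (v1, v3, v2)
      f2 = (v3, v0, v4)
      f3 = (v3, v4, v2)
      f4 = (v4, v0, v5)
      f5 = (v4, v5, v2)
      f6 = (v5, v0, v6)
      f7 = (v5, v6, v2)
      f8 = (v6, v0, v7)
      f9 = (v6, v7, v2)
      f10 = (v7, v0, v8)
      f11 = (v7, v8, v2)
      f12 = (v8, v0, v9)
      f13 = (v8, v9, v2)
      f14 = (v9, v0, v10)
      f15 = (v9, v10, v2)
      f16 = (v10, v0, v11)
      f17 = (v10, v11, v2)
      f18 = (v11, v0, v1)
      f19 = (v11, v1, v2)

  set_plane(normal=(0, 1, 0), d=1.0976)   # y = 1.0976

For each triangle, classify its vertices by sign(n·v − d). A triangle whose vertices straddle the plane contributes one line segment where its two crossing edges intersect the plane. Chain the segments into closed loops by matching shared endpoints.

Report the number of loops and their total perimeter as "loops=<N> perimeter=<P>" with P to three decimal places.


Straddling triangles (6 of 20):
  (v3,v0,v4) [--+] → (0.356652, 1.0976, 0)–(1.35327, 1.0976, 0)  len=0.9966
  (v3,v4,v2) [-+-] → (1.35327, 1.0976, 0)–(0.356652, 1.0976, 1.20403)  len=1.5630
  (v4,v0,v5) [+-+] → (0.356652, 1.0976, 0)–(-0.356652, 1.0976, 0)  len=0.7133
  (v4,v5,v2) [++-] → (-0.356652, 1.0976, 1.20403)–(0.356652, 1.0976, 1.20403)  len=0.7133
  (v5,v0,v6) [+--] → (-0.356652, 1.0976, 0)–(-1.35327, 1.0976, 0)  len=0.9966
  (v5,v6,v2) [+--] → (-1.35327, 1.0976, 0)–(-0.356652, 1.0976, 1.20403)  len=1.5630

Chained into 1 loop(s):
  loop 1: 6 segments, perimeter = 6.5458
Total perimeter = 6.546

loops=1 perimeter=6.546


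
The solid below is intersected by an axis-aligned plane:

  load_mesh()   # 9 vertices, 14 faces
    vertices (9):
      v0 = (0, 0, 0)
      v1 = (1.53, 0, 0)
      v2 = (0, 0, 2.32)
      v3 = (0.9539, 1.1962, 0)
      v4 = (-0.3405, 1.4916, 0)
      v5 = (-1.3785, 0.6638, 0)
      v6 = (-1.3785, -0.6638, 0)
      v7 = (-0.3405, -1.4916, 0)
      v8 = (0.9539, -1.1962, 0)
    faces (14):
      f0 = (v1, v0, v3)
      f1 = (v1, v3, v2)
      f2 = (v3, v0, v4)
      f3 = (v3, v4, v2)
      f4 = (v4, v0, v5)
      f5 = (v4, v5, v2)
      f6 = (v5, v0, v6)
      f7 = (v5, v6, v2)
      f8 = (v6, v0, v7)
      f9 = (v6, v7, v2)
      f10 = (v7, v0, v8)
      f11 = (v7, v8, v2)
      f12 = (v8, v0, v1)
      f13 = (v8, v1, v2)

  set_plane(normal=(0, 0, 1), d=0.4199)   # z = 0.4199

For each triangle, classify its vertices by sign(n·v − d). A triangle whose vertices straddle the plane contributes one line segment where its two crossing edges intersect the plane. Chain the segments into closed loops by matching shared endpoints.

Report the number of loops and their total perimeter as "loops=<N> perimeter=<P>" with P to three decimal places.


Straddling triangles (7 of 14):
  (v1,v3,v2) [--+] → (0.781252, 0.979698, 0.4199)–(1.25308, 0, 0.4199)  len=1.0874
  (v3,v4,v2) [--+] → (-0.278872, 1.22163, 0.4199)–(0.781252, 0.979698, 0.4199)  len=1.0874
  (v4,v5,v2) [--+] → (-1.129, 0.543658, 0.4199)–(-0.278872, 1.22163, 0.4199)  len=1.0874
  (v5,v6,v2) [--+] → (-1.129, -0.543658, 0.4199)–(-1.129, 0.543658, 0.4199)  len=1.0873
  (v6,v7,v2) [--+] → (-0.278872, -1.22163, 0.4199)–(-1.129, -0.543658, 0.4199)  len=1.0874
  (v7,v8,v2) [--+] → (0.781252, -0.979698, 0.4199)–(-0.278872, -1.22163, 0.4199)  len=1.0874
  (v8,v1,v2) [--+] → (1.25308, 0, 0.4199)–(0.781252, -0.979698, 0.4199)  len=1.0874

Chained into 1 loop(s):
  loop 1: 7 segments, perimeter = 7.6116
Total perimeter = 7.612

loops=1 perimeter=7.612


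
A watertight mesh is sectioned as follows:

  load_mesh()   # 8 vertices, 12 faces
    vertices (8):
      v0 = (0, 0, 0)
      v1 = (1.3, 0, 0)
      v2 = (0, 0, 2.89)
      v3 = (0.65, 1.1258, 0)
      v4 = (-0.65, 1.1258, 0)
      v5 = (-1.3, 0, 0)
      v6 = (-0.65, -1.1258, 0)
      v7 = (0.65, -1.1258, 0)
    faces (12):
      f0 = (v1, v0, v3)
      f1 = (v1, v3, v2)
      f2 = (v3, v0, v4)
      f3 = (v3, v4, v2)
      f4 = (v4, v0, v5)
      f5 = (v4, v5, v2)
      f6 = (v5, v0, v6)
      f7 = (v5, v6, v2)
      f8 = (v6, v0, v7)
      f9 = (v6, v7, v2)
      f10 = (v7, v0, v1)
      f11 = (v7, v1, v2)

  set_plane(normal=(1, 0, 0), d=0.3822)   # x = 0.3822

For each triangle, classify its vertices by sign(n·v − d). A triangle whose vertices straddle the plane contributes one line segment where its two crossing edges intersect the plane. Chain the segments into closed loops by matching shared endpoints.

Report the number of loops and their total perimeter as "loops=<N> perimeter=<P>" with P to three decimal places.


loops=1 perimeter=6.961

Straddling triangles (8 of 12):
  (v1,v0,v3) [+-+] → (0.3822, 0, 0)–(0.3822, 0.66197, 0)  len=0.6620
  (v1,v3,v2) [++-] → (0.3822, 0.66197, 1.19068)–(0.3822, 0, 2.04034)  len=1.0771
  (v3,v0,v4) [+--] → (0.3822, 0.66197, 0)–(0.3822, 1.1258, 0)  len=0.4638
  (v3,v4,v2) [+--] → (0.3822, 1.1258, 0)–(0.3822, 0.66197, 1.19068)  len=1.2778
  (v6,v0,v7) [--+] → (0.3822, -0.66197, 0)–(0.3822, -1.1258, 0)  len=0.4638
  (v6,v7,v2) [-+-] → (0.3822, -1.1258, 0)–(0.3822, -0.66197, 1.19068)  len=1.2778
  (v7,v0,v1) [+-+] → (0.3822, -0.66197, 0)–(0.3822, 0, 0)  len=0.6620
  (v7,v1,v2) [++-] → (0.3822, 0, 2.04034)–(0.3822, -0.66197, 1.19068)  len=1.0771

Chained into 1 loop(s):
  loop 1: 8 segments, perimeter = 6.9614
Total perimeter = 6.961


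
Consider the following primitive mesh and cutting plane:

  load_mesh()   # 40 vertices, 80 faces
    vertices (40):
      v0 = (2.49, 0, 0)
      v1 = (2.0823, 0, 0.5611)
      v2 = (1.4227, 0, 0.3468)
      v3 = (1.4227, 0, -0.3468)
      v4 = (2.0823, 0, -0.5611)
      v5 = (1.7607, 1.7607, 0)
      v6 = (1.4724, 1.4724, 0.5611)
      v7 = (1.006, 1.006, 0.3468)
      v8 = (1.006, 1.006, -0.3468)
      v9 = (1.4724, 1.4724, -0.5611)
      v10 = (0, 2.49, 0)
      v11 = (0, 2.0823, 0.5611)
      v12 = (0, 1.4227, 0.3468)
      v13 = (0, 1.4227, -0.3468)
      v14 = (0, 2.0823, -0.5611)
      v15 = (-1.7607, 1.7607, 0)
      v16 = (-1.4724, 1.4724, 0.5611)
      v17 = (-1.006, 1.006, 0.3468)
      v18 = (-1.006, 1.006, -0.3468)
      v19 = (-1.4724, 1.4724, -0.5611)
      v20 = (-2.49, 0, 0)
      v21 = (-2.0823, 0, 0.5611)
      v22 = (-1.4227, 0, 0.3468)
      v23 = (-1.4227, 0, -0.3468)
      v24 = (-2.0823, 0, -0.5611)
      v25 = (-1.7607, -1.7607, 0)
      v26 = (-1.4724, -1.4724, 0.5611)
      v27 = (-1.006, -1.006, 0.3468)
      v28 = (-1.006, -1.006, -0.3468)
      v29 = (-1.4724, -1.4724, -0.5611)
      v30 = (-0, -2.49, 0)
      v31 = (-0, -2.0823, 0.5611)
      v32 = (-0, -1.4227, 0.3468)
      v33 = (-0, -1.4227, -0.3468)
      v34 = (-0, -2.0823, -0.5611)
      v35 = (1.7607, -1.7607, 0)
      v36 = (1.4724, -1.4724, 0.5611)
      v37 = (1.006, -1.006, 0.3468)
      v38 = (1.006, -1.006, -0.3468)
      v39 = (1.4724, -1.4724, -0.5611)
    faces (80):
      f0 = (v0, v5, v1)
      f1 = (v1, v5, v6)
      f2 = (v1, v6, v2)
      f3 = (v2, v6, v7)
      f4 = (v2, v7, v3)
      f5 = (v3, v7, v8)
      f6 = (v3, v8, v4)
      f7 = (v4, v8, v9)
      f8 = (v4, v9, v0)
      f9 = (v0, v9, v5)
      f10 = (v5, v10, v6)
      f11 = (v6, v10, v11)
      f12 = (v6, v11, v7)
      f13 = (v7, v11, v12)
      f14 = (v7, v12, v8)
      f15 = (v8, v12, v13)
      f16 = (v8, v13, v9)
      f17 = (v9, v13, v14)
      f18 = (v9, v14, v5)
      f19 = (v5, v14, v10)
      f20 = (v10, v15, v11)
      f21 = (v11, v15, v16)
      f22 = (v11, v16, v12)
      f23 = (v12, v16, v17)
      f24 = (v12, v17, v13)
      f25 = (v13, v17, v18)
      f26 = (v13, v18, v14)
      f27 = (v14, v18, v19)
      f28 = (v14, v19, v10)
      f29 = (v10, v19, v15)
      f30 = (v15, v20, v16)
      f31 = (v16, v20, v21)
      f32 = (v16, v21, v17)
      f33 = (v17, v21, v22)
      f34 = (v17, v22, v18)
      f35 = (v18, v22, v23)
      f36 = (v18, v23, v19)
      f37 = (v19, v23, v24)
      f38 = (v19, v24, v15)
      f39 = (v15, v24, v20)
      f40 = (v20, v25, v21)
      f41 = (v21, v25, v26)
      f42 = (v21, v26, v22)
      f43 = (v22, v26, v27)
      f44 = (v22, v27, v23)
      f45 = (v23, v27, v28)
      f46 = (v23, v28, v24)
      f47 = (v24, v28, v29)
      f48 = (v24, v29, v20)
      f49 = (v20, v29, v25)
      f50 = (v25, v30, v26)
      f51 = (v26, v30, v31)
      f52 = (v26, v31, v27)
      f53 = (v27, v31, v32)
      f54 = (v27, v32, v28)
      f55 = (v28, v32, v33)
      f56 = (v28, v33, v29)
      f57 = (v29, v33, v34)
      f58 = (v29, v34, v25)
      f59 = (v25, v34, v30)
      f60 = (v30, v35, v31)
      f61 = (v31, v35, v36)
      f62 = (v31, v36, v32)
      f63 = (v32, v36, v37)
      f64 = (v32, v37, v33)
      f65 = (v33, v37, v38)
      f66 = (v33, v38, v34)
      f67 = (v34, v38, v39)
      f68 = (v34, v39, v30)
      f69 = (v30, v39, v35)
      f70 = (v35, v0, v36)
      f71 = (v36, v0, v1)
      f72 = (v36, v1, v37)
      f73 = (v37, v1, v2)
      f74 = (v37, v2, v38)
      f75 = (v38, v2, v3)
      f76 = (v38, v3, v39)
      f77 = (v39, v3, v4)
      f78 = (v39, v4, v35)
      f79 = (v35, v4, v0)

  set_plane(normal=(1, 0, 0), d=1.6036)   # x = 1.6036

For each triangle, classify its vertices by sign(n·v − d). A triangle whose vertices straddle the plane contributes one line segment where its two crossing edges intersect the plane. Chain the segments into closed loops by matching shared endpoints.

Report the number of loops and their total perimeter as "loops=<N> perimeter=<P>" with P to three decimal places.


loops=1 perimeter=8.239

Straddling triangles (18 of 80):
  (v1,v5,v6) [++-] → (1.6036, 1.6036, 0.305754)–(1.6036, 1.15566, 0.5611)  len=0.5156
  (v1,v6,v2) [+--] → (1.6036, 1.15566, 0.5611)–(1.6036, 0, 0.405573)  len=1.1661
  (v3,v8,v4) [--+] → (1.6036, 0.447433, -0.465787)–(1.6036, 0, -0.405573)  len=0.4515
  (v4,v8,v9) [+--] → (1.6036, 0.447433, -0.465787)–(1.6036, 1.15566, -0.5611)  len=0.7146
  (v4,v9,v0) [+-+] → (1.6036, 1.15566, -0.5611)–(1.6036, 1.28256, -0.488757)  len=0.1461
  (v0,v9,v5) [+-+] → (1.6036, 1.28256, -0.488757)–(1.6036, 1.6036, -0.305754)  len=0.3695
  (v5,v10,v6) [+--] → (1.6036, 1.82577, 0)–(1.6036, 1.6036, 0.305754)  len=0.3779
  (v9,v14,v5) [--+] → (1.6036, 1.7894, -0.0500646)–(1.6036, 1.6036, -0.305754)  len=0.3161
  (v5,v14,v10) [+--] → (1.6036, 1.7894, -0.0500646)–(1.6036, 1.82577, 0)  len=0.0619
  (v30,v35,v31) [-+-] → (1.6036, -1.82577, 0)–(1.6036, -1.7894, 0.0500646)  len=0.0619
  (v31,v35,v36) [-+-] → (1.6036, -1.7894, 0.0500646)–(1.6036, -1.6036, 0.305754)  len=0.3161
  (v30,v39,v35) [--+] → (1.6036, -1.6036, -0.305754)–(1.6036, -1.82577, 0)  len=0.3779
  (v35,v0,v36) [++-] → (1.6036, -1.28256, 0.488757)–(1.6036, -1.6036, 0.305754)  len=0.3695
  (v36,v0,v1) [-++] → (1.6036, -1.28256, 0.488757)–(1.6036, -1.15566, 0.5611)  len=0.1461
  (v36,v1,v37) [-+-] → (1.6036, -1.15566, 0.5611)–(1.6036, -0.447433, 0.465787)  len=0.7146
  (v37,v1,v2) [-+-] → (1.6036, -0.447433, 0.465787)–(1.6036, 0, 0.405573)  len=0.4515
  (v39,v3,v4) [--+] → (1.6036, 0, -0.405573)–(1.6036, -1.15566, -0.5611)  len=1.1661
  (v39,v4,v35) [-++] → (1.6036, -1.15566, -0.5611)–(1.6036, -1.6036, -0.305754)  len=0.5156

Chained into 1 loop(s):
  loop 1: 18 segments, perimeter = 8.2385
Total perimeter = 8.239


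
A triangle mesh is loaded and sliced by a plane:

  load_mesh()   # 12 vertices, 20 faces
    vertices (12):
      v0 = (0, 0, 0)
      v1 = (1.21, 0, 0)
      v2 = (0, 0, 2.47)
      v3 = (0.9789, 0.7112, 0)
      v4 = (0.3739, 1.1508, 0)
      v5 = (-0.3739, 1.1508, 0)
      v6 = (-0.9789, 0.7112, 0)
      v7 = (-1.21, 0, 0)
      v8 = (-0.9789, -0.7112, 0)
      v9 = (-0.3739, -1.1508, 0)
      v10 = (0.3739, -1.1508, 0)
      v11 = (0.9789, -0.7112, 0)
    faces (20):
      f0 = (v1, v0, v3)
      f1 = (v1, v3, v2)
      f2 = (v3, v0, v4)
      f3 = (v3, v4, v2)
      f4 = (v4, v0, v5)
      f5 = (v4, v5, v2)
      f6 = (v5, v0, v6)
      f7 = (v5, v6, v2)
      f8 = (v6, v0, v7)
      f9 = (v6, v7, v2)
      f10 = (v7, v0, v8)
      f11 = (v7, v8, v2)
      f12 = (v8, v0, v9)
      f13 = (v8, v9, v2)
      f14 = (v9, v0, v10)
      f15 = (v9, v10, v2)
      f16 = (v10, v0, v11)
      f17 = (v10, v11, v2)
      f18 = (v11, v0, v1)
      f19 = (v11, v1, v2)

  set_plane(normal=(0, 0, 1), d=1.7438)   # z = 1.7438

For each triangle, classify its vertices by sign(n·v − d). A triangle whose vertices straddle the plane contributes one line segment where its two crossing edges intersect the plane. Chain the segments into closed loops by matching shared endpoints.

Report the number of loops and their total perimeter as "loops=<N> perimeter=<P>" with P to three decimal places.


Straddling triangles (10 of 20):
  (v1,v3,v2) [--+] → (0.287805, 0.209099, 1.7438)–(0.35575, 0, 1.7438)  len=0.2199
  (v3,v4,v2) [--+] → (0.10993, 0.338345, 1.7438)–(0.287805, 0.209099, 1.7438)  len=0.2199
  (v4,v5,v2) [--+] → (-0.10993, 0.338345, 1.7438)–(0.10993, 0.338345, 1.7438)  len=0.2199
  (v5,v6,v2) [--+] → (-0.287805, 0.209099, 1.7438)–(-0.10993, 0.338345, 1.7438)  len=0.2199
  (v6,v7,v2) [--+] → (-0.35575, 0, 1.7438)–(-0.287805, 0.209099, 1.7438)  len=0.2199
  (v7,v8,v2) [--+] → (-0.287805, -0.209099, 1.7438)–(-0.35575, 0, 1.7438)  len=0.2199
  (v8,v9,v2) [--+] → (-0.10993, -0.338345, 1.7438)–(-0.287805, -0.209099, 1.7438)  len=0.2199
  (v9,v10,v2) [--+] → (0.10993, -0.338345, 1.7438)–(-0.10993, -0.338345, 1.7438)  len=0.2199
  (v10,v11,v2) [--+] → (0.287805, -0.209099, 1.7438)–(0.10993, -0.338345, 1.7438)  len=0.2199
  (v11,v1,v2) [--+] → (0.35575, 0, 1.7438)–(0.287805, -0.209099, 1.7438)  len=0.2199

Chained into 1 loop(s):
  loop 1: 10 segments, perimeter = 2.1987
Total perimeter = 2.199

loops=1 perimeter=2.199


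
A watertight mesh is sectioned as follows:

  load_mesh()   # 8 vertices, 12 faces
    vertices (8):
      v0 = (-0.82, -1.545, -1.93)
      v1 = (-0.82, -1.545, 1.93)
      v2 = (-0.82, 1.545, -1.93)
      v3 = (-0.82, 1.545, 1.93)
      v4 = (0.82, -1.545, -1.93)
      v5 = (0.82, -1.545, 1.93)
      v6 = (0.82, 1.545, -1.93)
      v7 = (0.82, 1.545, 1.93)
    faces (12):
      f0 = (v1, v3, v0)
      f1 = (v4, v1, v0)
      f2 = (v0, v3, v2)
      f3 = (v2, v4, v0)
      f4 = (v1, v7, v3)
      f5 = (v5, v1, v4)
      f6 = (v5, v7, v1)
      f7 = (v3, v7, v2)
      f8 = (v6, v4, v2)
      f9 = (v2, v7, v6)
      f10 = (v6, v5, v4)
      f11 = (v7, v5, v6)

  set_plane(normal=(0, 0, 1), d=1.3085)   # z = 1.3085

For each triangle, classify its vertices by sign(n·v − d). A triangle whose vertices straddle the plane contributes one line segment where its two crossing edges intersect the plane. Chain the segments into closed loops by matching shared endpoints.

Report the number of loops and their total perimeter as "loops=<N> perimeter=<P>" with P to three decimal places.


loops=1 perimeter=9.460

Straddling triangles (8 of 12):
  (v1,v3,v0) [++-] → (-0.82, 1.04748, 1.3085)–(-0.82, -1.545, 1.3085)  len=2.5925
  (v4,v1,v0) [-+-] → (-0.555943, -1.545, 1.3085)–(-0.82, -1.545, 1.3085)  len=0.2641
  (v0,v3,v2) [-+-] → (-0.82, 1.04748, 1.3085)–(-0.82, 1.545, 1.3085)  len=0.4975
  (v5,v1,v4) [++-] → (-0.555943, -1.545, 1.3085)–(0.82, -1.545, 1.3085)  len=1.3759
  (v3,v7,v2) [++-] → (0.555943, 1.545, 1.3085)–(-0.82, 1.545, 1.3085)  len=1.3759
  (v2,v7,v6) [-+-] → (0.555943, 1.545, 1.3085)–(0.82, 1.545, 1.3085)  len=0.2641
  (v6,v5,v4) [-+-] → (0.82, -1.04748, 1.3085)–(0.82, -1.545, 1.3085)  len=0.4975
  (v7,v5,v6) [++-] → (0.82, -1.04748, 1.3085)–(0.82, 1.545, 1.3085)  len=2.5925

Chained into 1 loop(s):
  loop 1: 8 segments, perimeter = 9.4600
Total perimeter = 9.460


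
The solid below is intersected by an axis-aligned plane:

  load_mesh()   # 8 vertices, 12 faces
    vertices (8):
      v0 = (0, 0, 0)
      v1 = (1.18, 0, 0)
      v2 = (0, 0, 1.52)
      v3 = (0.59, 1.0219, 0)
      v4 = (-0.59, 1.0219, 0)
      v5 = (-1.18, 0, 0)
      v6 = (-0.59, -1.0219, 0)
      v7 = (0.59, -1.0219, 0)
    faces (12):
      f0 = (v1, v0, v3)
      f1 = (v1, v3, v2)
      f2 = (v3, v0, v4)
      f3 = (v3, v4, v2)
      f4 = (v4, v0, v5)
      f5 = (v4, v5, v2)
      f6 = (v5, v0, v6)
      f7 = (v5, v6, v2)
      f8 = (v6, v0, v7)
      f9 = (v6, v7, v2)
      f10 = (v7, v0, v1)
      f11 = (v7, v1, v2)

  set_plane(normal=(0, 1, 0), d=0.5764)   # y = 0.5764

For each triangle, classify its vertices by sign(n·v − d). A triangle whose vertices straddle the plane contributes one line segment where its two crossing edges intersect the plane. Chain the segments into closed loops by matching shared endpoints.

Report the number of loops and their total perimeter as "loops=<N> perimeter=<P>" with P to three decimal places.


loops=1 perimeter=4.038

Straddling triangles (6 of 12):
  (v1,v0,v3) [--+] → (0.332788, 0.5764, 0)–(0.847212, 0.5764, 0)  len=0.5144
  (v1,v3,v2) [-+-] → (0.847212, 0.5764, 0)–(0.332788, 0.5764, 0.662648)  len=0.8389
  (v3,v0,v4) [+-+] → (0.332788, 0.5764, 0)–(-0.332788, 0.5764, 0)  len=0.6656
  (v3,v4,v2) [++-] → (-0.332788, 0.5764, 0.662648)–(0.332788, 0.5764, 0.662648)  len=0.6656
  (v4,v0,v5) [+--] → (-0.332788, 0.5764, 0)–(-0.847212, 0.5764, 0)  len=0.5144
  (v4,v5,v2) [+--] → (-0.847212, 0.5764, 0)–(-0.332788, 0.5764, 0.662648)  len=0.8389

Chained into 1 loop(s):
  loop 1: 6 segments, perimeter = 4.0378
Total perimeter = 4.038


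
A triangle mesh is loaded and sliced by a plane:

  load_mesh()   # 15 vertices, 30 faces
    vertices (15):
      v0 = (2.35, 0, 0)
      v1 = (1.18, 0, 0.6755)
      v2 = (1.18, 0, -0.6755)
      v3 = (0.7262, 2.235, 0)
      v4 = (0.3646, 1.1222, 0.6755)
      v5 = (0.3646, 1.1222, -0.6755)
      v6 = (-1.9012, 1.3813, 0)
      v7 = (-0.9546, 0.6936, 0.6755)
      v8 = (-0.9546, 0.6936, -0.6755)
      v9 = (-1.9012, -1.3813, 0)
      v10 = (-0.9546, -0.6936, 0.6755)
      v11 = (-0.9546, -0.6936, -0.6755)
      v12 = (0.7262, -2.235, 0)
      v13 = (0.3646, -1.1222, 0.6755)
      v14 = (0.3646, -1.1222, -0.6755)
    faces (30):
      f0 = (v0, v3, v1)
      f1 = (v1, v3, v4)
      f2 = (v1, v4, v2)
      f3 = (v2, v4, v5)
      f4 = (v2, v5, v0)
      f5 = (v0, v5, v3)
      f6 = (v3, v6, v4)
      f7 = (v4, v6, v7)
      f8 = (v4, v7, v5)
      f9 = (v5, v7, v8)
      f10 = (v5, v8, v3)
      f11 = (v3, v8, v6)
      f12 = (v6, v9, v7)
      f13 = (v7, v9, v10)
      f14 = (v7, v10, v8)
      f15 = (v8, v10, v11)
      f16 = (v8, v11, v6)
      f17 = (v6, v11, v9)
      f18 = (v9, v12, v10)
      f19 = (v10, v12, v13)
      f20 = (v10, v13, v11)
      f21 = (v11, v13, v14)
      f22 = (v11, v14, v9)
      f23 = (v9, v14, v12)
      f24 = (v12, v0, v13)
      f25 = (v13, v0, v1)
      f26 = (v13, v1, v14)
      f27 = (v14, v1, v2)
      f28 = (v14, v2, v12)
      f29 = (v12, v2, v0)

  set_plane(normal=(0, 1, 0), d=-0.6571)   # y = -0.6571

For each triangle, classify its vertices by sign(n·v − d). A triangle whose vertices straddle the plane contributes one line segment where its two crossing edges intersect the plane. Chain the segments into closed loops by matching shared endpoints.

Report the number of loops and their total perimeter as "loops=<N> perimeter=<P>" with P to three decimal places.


loops=2 perimeter=7.730

Straddling triangles (12 of 30):
  (v6,v9,v7) [+-+] → (-1.9012, -0.6571, 0)–(-1.57081, -0.6571, 0.235769)  len=0.4059
  (v7,v9,v10) [+--] → (-1.57081, -0.6571, 0.235769)–(-0.9546, -0.6571, 0.6755)  len=0.7570
  (v7,v10,v8) [+-+] → (-0.9546, -0.6571, 0.6755)–(-0.9546, -0.6571, 0.639952)  len=0.0355
  (v8,v10,v11) [+--] → (-0.9546, -0.6571, 0.639952)–(-0.9546, -0.6571, -0.6755)  len=1.3155
  (v8,v11,v6) [+-+] → (-0.9546, -0.6571, -0.6755)–(-0.971252, -0.6571, -0.663617)  len=0.0205
  (v6,v11,v9) [+--] → (-0.971252, -0.6571, -0.663617)–(-1.9012, -0.6571, 0)  len=1.1424
  (v12,v0,v13) [-+-] → (1.8726, -0.6571, 0)–(1.18746, -0.6571, 0.395536)  len=0.7911
  (v13,v0,v1) [-++] → (1.18746, -0.6571, 0.395536)–(0.702546, -0.6571, 0.6755)  len=0.5599
  (v13,v1,v14) [-+-] → (0.702546, -0.6571, 0.6755)–(0.702546, -0.6571, -0.115573)  len=0.7911
  (v14,v1,v2) [-++] → (0.702546, -0.6571, -0.115573)–(0.702546, -0.6571, -0.6755)  len=0.5599
  (v14,v2,v12) [-+-] → (0.702546, -0.6571, -0.6755)–(1.04658, -0.6571, -0.4769)  len=0.3972
  (v12,v2,v0) [-++] → (1.04658, -0.6571, -0.4769)–(1.8726, -0.6571, 0)  len=0.9538

Chained into 2 loop(s):
  loop 1: 6 segments, perimeter = 3.6768
  loop 2: 6 segments, perimeter = 4.0531
Total perimeter = 7.730
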